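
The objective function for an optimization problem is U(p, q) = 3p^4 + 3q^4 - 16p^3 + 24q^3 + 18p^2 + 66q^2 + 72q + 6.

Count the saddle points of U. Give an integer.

4

U separates as a function of p plus a function of q, so ∇U=0 decouples.
∂U/∂p = 12p(p - 3)(p - 1) = 0 at p ∈ {0, 1, 3}; ∂U/∂q = 12(q + 1)(q + 2)(q + 3) = 0 at q ∈ {-3, -2, -1}.
The Hessian is diagonal: diag(U_pp, U_qq). Second derivatives: U_pp(0)=36, U_pp(1)=-24, U_pp(3)=72; U_qq(-3)=24, U_qq(-2)=-12, U_qq(-1)=24.
Saddle points occur where the two diagonal entries have opposite signs: (0, -2), (1, -3), (1, -1), (3, -2). Count: 4.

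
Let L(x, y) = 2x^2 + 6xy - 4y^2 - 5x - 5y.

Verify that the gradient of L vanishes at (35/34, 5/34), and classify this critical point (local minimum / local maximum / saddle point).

saddle point

∇L = (4x + 6y - 5, 6x - 8y - 5); substituting (35/34, 5/34) gives ∇L = (0, 0), so (35/34, 5/34) is indeed a critical point.
The Hessian of L is constant: H = [[4, 6], [6, -8]].
det(H) = 4·(-8) − 6² = -68.
Since det(H) < 0, H is indefinite and the critical point is a saddle point.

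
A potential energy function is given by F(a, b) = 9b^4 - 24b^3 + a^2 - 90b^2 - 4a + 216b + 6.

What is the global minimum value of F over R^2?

F(a,b) separates as P(a) + Q(b) + 6, so its minimum is min P + min Q + 6.
P'(a) = 2a - 4 vanishes at a ∈ {2}; Q'(b) = 36(b - 3)(b - 1)(b + 2) vanishes at b ∈ {-2, 1, 3}.
Local minima of P (where P''>0): P(2)=-4. Local minima of Q: Q(-2)=-456, Q(3)=-81.
So the global minimum of F is P(2) + Q(-2) + 6 = -4 − 456 + 6 = -454, attained at (2, -2).

-454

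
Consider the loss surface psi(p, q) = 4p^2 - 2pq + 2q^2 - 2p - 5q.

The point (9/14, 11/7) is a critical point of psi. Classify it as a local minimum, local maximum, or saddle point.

local minimum

The Hessian of psi is constant: H = [[8, -2], [-2, 4]].
det(H) = 8·4 − (-2)² = 28.
det(H) > 0 and tr(H) = 12 > 0, so H is positive definite and the point is a local minimum.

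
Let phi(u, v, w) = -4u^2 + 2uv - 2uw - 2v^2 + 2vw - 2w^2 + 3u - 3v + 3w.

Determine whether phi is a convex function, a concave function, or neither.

phi is quadratic, so its Hessian is the constant matrix H = [[-8, 2, -2], [2, -4, 2], [-2, 2, -4]].
Leading principal minors: -8, 28, -80.
Signs alternate −, +, − ⇒ H ≺ 0 ⇒ concave.

concave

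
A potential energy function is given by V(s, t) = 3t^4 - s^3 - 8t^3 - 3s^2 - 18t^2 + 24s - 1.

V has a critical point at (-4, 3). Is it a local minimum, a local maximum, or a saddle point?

local minimum

The mixed partial ∂²V/∂s∂t is 0, so the Hessian at any point is diag(V_ss, V_tt) = diag(-6(s + 1), 12(3t^2 - 4t - 3)).
At (-4, 3): H = diag(18, 144).
Both eigenvalues are positive, so H is positive definite: a local minimum.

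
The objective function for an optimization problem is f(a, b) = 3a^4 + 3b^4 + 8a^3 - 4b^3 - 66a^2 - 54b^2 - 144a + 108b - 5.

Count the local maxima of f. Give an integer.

1

f separates as a function of a plus a function of b, so ∇f=0 decouples.
∂f/∂a = 12(a - 3)(a + 1)(a + 4) = 0 at a ∈ {-4, -1, 3}; ∂f/∂b = 12(b - 3)(b - 1)(b + 3) = 0 at b ∈ {-3, 1, 3}.
The Hessian is diagonal: diag(f_aa, f_bb). Second derivatives: f_aa(-4)=252, f_aa(-1)=-144, f_aa(3)=336; f_bb(-3)=288, f_bb(1)=-96, f_bb(3)=144.
Local maxima occur where both diagonal entries negative: (-1, 1). Count: 1.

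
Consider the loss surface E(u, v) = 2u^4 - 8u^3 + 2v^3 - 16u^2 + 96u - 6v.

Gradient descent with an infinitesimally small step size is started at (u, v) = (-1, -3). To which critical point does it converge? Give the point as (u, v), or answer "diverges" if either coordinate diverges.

E is separable, so gradient descent decouples: u follows -∂E/∂u, v follows -∂E/∂v.
∂E/∂u = 8(u - 3)(u - 2)(u + 2); at u=-1 this is 96, so u decreases.
∂E/∂v = 6(v - 1)(v + 1); at v=-3 this is 48, so v decreases.
The v-coordinate has no critical point in that direction and runs off to infinity.

diverges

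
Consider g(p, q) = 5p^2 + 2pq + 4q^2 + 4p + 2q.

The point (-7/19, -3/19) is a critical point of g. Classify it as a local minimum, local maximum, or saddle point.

local minimum

The Hessian of g is constant: H = [[10, 2], [2, 8]].
det(H) = 10·8 − 2² = 76.
det(H) > 0 and tr(H) = 18 > 0, so H is positive definite and the point is a local minimum.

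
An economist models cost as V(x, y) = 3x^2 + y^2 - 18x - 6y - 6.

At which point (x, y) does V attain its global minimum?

(3, 3)

V(x,y) separates as P(x) + Q(y) − 6, so its minimum is min P + min Q − 6.
P'(x) = 6x - 18 vanishes at x ∈ {3}; Q'(y) = 2y - 6 vanishes at y ∈ {3}.
Local minima of P (where P''>0): P(3)=-27. Local minima of Q: Q(3)=-9.
So the global minimum of V is P(3) + Q(3) − 6 = -27 − 9 − 6 = -42, attained at (3, 3).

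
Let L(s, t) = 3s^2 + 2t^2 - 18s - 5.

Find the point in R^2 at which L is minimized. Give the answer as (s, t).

L(s,t) separates as P(s) + Q(t) − 5, so its minimum is min P + min Q − 5.
P'(s) = 6s - 18 vanishes at s ∈ {3}; Q'(t) = 4t vanishes at t ∈ {0}.
Local minima of P (where P''>0): P(3)=-27. Local minima of Q: Q(0)=0.
So the global minimum of L is P(3) + Q(0) − 5 = -27 + 0 − 5 = -32, attained at (3, 0).

(3, 0)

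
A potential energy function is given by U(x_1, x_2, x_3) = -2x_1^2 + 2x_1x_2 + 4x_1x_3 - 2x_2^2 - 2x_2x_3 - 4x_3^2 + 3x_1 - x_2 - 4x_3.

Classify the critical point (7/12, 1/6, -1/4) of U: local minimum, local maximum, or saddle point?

The Hessian is constant: H = [[-4, 2, 4], [2, -4, -2], [4, -2, -8]].
Leading principal minors: Δ₁ = -4, Δ₂ = 12, Δ₃ = -48.
The minors alternate sign starting negative (−, +, −), so H is negative definite: a local maximum.

local maximum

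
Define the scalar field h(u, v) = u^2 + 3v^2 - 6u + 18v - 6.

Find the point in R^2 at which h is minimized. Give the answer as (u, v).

(3, -3)

h(u,v) separates as P(u) + Q(v) − 6, so its minimum is min P + min Q − 6.
P'(u) = 2u - 6 vanishes at u ∈ {3}; Q'(v) = 6v + 18 vanishes at v ∈ {-3}.
Local minima of P (where P''>0): P(3)=-9. Local minima of Q: Q(-3)=-27.
So the global minimum of h is P(3) + Q(-3) − 6 = -9 − 27 − 6 = -42, attained at (3, -3).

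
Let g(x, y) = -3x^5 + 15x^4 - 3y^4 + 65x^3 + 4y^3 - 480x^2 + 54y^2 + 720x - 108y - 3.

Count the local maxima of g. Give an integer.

4

g separates as a function of x plus a function of y, so ∇g=0 decouples.
∂g/∂x = -15(x - 4)(x - 3)(x - 1)(x + 4) = 0 at x ∈ {-4, 1, 3, 4}; ∂g/∂y = -12(y - 3)(y - 1)(y + 3) = 0 at y ∈ {-3, 1, 3}.
The Hessian is diagonal: diag(g_xx, g_yy). Second derivatives: g_xx(-4)=4200, g_xx(1)=-450, g_xx(3)=210, g_xx(4)=-360; g_yy(-3)=-288, g_yy(1)=96, g_yy(3)=-144.
Local maxima occur where both diagonal entries negative: (1, -3), (1, 3), (4, -3), (4, 3). Count: 4.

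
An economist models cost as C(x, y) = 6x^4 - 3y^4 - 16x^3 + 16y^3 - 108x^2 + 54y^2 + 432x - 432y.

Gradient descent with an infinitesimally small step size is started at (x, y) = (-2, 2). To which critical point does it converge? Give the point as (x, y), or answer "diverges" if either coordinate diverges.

C is separable, so gradient descent decouples: x follows -∂C/∂x, y follows -∂C/∂y.
∂C/∂x = 24(x - 3)(x - 2)(x + 3); at x=-2 this is 480, so x decreases.
∂C/∂y = -12(y - 4)(y - 3)(y + 3); at y=2 this is -120, so y increases.
x converges to its nearest critical value -3 (a local min of the x-part); y converges to 3. The iterate converges to (-3, 3).

(-3, 3)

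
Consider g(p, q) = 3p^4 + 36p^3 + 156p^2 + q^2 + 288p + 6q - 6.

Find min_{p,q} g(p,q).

-207

g(p,q) separates as A(p) + B(q) − 6, so its minimum is min A + min B − 6.
A'(p) = 12(p + 2)(p + 3)(p + 4) vanishes at p ∈ {-4, -3, -2}; B'(q) = 2q + 6 vanishes at q ∈ {-3}.
Local minima of A (where A''>0): A(-4)=-192, A(-2)=-192. Local minima of B: B(-3)=-9.
So the global minimum of g is A(-4) + B(-3) − 6 = -192 − 9 − 6 = -207, attained at (-4, -3).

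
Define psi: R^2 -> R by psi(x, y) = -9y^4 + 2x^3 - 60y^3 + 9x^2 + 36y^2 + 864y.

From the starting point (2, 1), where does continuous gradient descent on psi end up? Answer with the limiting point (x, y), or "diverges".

psi is separable, so gradient descent decouples: x follows -∂psi/∂x, y follows -∂psi/∂y.
∂psi/∂x = 6x(x + 3); at x=2 this is 60, so x decreases.
∂psi/∂y = -36(y - 2)(y + 3)(y + 4); at y=1 this is 720, so y decreases.
x converges to its nearest critical value 0 (a local min of the x-part); y converges to -3. The iterate converges to (0, -3).

(0, -3)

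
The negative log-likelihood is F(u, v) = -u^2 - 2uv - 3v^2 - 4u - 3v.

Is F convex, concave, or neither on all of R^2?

concave

F is quadratic, so its Hessian is the constant matrix H = [[-2, -2], [-2, -6]].
det(H) = 8, tr(H) = -8.
det(H) > 0 and tr(H) < 0, so H is negative definite everywhere: concave.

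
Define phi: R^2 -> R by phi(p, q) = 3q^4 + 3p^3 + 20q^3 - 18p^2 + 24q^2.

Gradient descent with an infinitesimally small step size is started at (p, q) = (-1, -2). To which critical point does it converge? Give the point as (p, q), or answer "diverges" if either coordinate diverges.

phi is separable, so gradient descent decouples: p follows -∂phi/∂p, q follows -∂phi/∂q.
∂phi/∂p = 9p(p - 4); at p=-1 this is 45, so p decreases.
∂phi/∂q = 12q(q + 1)(q + 4); at q=-2 this is 48, so q decreases.
The p-coordinate has no critical point in that direction and runs off to infinity.

diverges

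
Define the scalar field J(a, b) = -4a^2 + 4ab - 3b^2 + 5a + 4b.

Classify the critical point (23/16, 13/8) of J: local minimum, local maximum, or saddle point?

The Hessian of J is constant: H = [[-8, 4], [4, -6]].
det(H) = (-8)·(-6) − 4² = 32.
det(H) > 0 and tr(H) = -14 < 0, so H is negative definite and the point is a local maximum.

local maximum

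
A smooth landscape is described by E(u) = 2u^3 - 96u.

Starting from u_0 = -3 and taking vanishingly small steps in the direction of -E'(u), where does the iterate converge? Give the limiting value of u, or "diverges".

E'(u) = 6(u - 4)(u + 4), so E'(-3) = -42.
Gradient descent moves in the -E' direction, i.e. u is increasing.
The nearest critical point in that direction is u = 4, where E'' = 48 > 0 (a local minimum). The iterate converges there.

4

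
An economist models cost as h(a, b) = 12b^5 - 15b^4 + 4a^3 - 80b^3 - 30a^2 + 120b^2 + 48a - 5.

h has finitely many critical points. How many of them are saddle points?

4

h separates as a function of a plus a function of b, so ∇h=0 decouples.
∂h/∂a = 12(a - 4)(a - 1) = 0 at a ∈ {1, 4}; ∂h/∂b = 60b(b - 2)(b - 1)(b + 2) = 0 at b ∈ {-2, 0, 1, 2}.
The Hessian is diagonal: diag(h_aa, h_bb). Second derivatives: h_aa(1)=-36, h_aa(4)=36; h_bb(-2)=-1440, h_bb(0)=240, h_bb(1)=-180, h_bb(2)=480.
Saddle points occur where the two diagonal entries have opposite signs: (1, 0), (1, 2), (4, -2), (4, 1). Count: 4.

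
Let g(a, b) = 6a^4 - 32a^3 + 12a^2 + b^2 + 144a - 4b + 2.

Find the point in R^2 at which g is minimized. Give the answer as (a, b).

g(a,b) separates as P(a) + Q(b) + 2, so its minimum is min P + min Q + 2.
P'(a) = 24(a - 3)(a - 2)(a + 1) vanishes at a ∈ {-1, 2, 3}; Q'(b) = 2b - 4 vanishes at b ∈ {2}.
Local minima of P (where P''>0): P(-1)=-94, P(3)=162. Local minima of Q: Q(2)=-4.
So the global minimum of g is P(-1) + Q(2) + 2 = -94 − 4 + 2 = -96, attained at (-1, 2).

(-1, 2)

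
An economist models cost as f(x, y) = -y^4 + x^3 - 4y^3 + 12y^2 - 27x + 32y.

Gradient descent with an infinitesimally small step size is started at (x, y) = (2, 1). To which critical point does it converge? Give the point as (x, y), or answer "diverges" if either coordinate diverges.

(3, -1)

f is separable, so gradient descent decouples: x follows -∂f/∂x, y follows -∂f/∂y.
∂f/∂x = 3(x - 3)(x + 3); at x=2 this is -15, so x increases.
∂f/∂y = -4(y - 2)(y + 1)(y + 4); at y=1 this is 40, so y decreases.
x converges to its nearest critical value 3 (a local min of the x-part); y converges to -1. The iterate converges to (3, -1).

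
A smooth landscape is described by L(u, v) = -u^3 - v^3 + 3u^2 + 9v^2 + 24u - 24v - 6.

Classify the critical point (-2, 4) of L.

saddle point

The mixed partial ∂²L/∂u∂v is 0, so the Hessian at any point is diag(L_uu, L_vv) = diag(6(-u + 1), 6(-v + 3)).
At (-2, 4): H = diag(18, -6).
The eigenvalues have opposite signs, so H is indefinite: a saddle point.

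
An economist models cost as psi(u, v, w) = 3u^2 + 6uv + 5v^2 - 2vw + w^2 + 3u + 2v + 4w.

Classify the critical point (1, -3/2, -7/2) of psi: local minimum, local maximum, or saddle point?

The Hessian is constant: H = [[6, 6, 0], [6, 10, -2], [0, -2, 2]].
Leading principal minors: Δ₁ = 6, Δ₂ = 24, Δ₃ = 24.
All leading minors are positive, so H is positive definite: a local minimum.

local minimum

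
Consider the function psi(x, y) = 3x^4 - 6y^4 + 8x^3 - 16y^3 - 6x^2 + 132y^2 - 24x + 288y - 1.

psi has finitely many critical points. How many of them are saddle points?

psi separates as a function of x plus a function of y, so ∇psi=0 decouples.
∂psi/∂x = 12(x - 1)(x + 1)(x + 2) = 0 at x ∈ {-2, -1, 1}; ∂psi/∂y = -24(y - 3)(y + 1)(y + 4) = 0 at y ∈ {-4, -1, 3}.
The Hessian is diagonal: diag(psi_xx, psi_yy). Second derivatives: psi_xx(-2)=36, psi_xx(-1)=-24, psi_xx(1)=72; psi_yy(-4)=-504, psi_yy(-1)=288, psi_yy(3)=-672.
Saddle points occur where the two diagonal entries have opposite signs: (-2, -4), (-2, 3), (-1, -1), (1, -4), (1, 3). Count: 5.

5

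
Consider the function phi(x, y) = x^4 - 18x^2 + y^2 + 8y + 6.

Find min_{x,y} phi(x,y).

phi(x,y) separates as P(x) + Q(y) + 6, so its minimum is min P + min Q + 6.
P'(x) = 4x(x - 3)(x + 3) vanishes at x ∈ {-3, 0, 3}; Q'(y) = 2y + 8 vanishes at y ∈ {-4}.
Local minima of P (where P''>0): P(-3)=-81, P(3)=-81. Local minima of Q: Q(-4)=-16.
So the global minimum of phi is P(-3) + Q(-4) + 6 = -81 − 16 + 6 = -91, attained at (-3, -4).

-91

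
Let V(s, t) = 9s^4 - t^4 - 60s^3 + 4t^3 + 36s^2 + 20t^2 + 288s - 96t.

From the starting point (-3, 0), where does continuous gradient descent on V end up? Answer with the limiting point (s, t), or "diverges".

V is separable, so gradient descent decouples: s follows -∂V/∂s, t follows -∂V/∂t.
∂V/∂s = 36(s - 4)(s - 2)(s + 1); at s=-3 this is -2520, so s increases.
∂V/∂t = -4(t - 4)(t - 2)(t + 3); at t=0 this is -96, so t increases.
s converges to its nearest critical value -1 (a local min of the s-part); t converges to 2. The iterate converges to (-1, 2).

(-1, 2)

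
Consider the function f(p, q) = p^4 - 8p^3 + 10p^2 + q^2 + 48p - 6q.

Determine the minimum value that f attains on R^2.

f(p,q) separates as A(p) + B(q), so its minimum is min A + min B.
A'(p) = 4(p - 4)(p - 3)(p + 1) vanishes at p ∈ {-1, 3, 4}; B'(q) = 2q - 6 vanishes at q ∈ {3}.
Local minima of A (where A''>0): A(-1)=-29, A(4)=96. Local minima of B: B(3)=-9.
So the global minimum of f is A(-1) + B(3) = -29 − 9 = -38, attained at (-1, 3).

-38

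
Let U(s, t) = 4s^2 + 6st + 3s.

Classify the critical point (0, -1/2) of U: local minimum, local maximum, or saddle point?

saddle point

The Hessian of U is constant: H = [[8, 6], [6, 0]].
det(H) = 8·0 − 6² = -36.
Since det(H) < 0, H is indefinite and the critical point is a saddle point.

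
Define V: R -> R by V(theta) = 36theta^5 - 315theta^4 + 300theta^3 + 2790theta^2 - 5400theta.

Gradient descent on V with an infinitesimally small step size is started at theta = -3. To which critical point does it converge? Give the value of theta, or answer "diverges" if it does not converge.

V'(theta) = 180(theta - 5)(theta - 3)(theta - 1)(theta + 2), so V'(-3) = 34560.
Gradient descent moves in the -V' direction, i.e. theta is decreasing.
There is no critical point below theta=-3, and V' keeps the same sign, so the iterate runs off to −∞.

diverges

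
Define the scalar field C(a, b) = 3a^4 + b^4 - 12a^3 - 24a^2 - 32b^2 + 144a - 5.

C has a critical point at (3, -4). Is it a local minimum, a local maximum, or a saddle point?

The mixed partial ∂²C/∂a∂b is 0, so the Hessian at any point is diag(C_aa, C_bb) = diag(12(3a^2 - 6a - 4), 4(3b^2 - 16)).
At (3, -4): H = diag(60, 128).
Both eigenvalues are positive, so H is positive definite: a local minimum.

local minimum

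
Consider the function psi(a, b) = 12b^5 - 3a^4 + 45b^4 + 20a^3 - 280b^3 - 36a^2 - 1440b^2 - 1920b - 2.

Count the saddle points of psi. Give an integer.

6

psi separates as a function of a plus a function of b, so ∇psi=0 decouples.
∂psi/∂a = -12a(a - 3)(a - 2) = 0 at a ∈ {0, 2, 3}; ∂psi/∂b = 60(b - 4)(b + 1)(b + 2)(b + 4) = 0 at b ∈ {-4, -2, -1, 4}.
The Hessian is diagonal: diag(psi_aa, psi_bb). Second derivatives: psi_aa(0)=-72, psi_aa(2)=24, psi_aa(3)=-36; psi_bb(-4)=-2880, psi_bb(-2)=720, psi_bb(-1)=-900, psi_bb(4)=14400.
Saddle points occur where the two diagonal entries have opposite signs: (0, -2), (0, 4), (2, -4), (2, -1), (3, -2), (3, 4). Count: 6.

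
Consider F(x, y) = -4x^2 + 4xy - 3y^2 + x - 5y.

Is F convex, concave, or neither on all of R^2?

concave

F is quadratic, so its Hessian is the constant matrix H = [[-8, 4], [4, -6]].
det(H) = 32, tr(H) = -14.
det(H) > 0 and tr(H) < 0, so H is negative definite everywhere: concave.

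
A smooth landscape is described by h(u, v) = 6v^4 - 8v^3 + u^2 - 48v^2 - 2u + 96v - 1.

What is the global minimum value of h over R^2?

-226

h(u,v) separates as P(u) + Q(v) − 1, so its minimum is min P + min Q − 1.
P'(u) = 2u - 2 vanishes at u ∈ {1}; Q'(v) = 24(v - 2)(v - 1)(v + 2) vanishes at v ∈ {-2, 1, 2}.
Local minima of P (where P''>0): P(1)=-1. Local minima of Q: Q(-2)=-224, Q(2)=32.
So the global minimum of h is P(1) + Q(-2) − 1 = -1 − 224 − 1 = -226, attained at (1, -2).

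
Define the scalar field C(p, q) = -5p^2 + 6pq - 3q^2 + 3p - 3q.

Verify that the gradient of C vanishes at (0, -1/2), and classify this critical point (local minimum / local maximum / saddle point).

∇C = (-10p + 6q + 3, 6p - 6q - 3); substituting (0, -1/2) gives ∇C = (0, 0), so (0, -1/2) is indeed a critical point.
The Hessian of C is constant: H = [[-10, 6], [6, -6]].
det(H) = (-10)·(-6) − 6² = 24.
det(H) > 0 and tr(H) = -16 < 0, so H is negative definite and the point is a local maximum.

local maximum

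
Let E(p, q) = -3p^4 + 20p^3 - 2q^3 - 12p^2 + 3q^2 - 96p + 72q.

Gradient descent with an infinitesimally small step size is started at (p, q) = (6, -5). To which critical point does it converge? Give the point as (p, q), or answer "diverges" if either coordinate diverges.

E is separable, so gradient descent decouples: p follows -∂E/∂p, q follows -∂E/∂q.
∂E/∂p = -12(p - 4)(p - 2)(p + 1); at p=6 this is -672, so p increases.
∂E/∂q = -6(q - 4)(q + 3); at q=-5 this is -108, so q increases.
The p-coordinate has no critical point in that direction and runs off to infinity.

diverges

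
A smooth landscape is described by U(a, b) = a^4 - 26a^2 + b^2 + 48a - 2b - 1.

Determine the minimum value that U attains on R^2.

U(a,b) separates as P(a) + Q(b) − 1, so its minimum is min P + min Q − 1.
P'(a) = 4(a - 3)(a - 1)(a + 4) vanishes at a ∈ {-4, 1, 3}; Q'(b) = 2b - 2 vanishes at b ∈ {1}.
Local minima of P (where P''>0): P(-4)=-352, P(3)=-9. Local minima of Q: Q(1)=-1.
So the global minimum of U is P(-4) + Q(1) − 1 = -352 − 1 − 1 = -354, attained at (-4, 1).

-354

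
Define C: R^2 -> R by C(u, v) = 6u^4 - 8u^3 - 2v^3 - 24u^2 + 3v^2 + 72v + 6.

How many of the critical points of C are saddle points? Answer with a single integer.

3

C separates as a function of u plus a function of v, so ∇C=0 decouples.
∂C/∂u = 24u(u - 2)(u + 1) = 0 at u ∈ {-1, 0, 2}; ∂C/∂v = -6(v - 4)(v + 3) = 0 at v ∈ {-3, 4}.
The Hessian is diagonal: diag(C_uu, C_vv). Second derivatives: C_uu(-1)=72, C_uu(0)=-48, C_uu(2)=144; C_vv(-3)=42, C_vv(4)=-42.
Saddle points occur where the two diagonal entries have opposite signs: (-1, 4), (0, -3), (2, 4). Count: 3.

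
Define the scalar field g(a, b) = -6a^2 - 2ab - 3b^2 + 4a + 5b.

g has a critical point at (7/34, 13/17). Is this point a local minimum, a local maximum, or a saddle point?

local maximum

The Hessian of g is constant: H = [[-12, -2], [-2, -6]].
det(H) = (-12)·(-6) − (-2)² = 68.
det(H) > 0 and tr(H) = -18 < 0, so H is negative definite and the point is a local maximum.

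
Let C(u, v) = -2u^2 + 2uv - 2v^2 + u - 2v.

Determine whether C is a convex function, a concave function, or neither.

concave

C is quadratic, so its Hessian is the constant matrix H = [[-4, 2], [2, -4]].
det(H) = 12, tr(H) = -8.
det(H) > 0 and tr(H) < 0, so H is negative definite everywhere: concave.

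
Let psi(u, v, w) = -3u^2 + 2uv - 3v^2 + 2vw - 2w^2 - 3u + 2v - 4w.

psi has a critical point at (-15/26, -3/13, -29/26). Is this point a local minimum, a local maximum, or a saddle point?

The Hessian is constant: H = [[-6, 2, 0], [2, -6, 2], [0, 2, -4]].
Leading principal minors: Δ₁ = -6, Δ₂ = 32, Δ₃ = -104.
The minors alternate sign starting negative (−, +, −), so H is negative definite: a local maximum.

local maximum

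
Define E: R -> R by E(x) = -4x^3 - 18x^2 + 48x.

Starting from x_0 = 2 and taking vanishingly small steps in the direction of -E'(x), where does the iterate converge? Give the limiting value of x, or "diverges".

E'(x) = -12(x - 1)(x + 4), so E'(2) = -72.
Gradient descent moves in the -E' direction, i.e. x is increasing.
There is no critical point above x=2, and E' keeps the same sign, so the iterate runs off to +∞.

diverges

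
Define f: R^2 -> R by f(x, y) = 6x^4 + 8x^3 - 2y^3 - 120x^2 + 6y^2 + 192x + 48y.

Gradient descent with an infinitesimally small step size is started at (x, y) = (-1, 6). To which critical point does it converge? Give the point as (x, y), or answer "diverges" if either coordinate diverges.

diverges

f is separable, so gradient descent decouples: x follows -∂f/∂x, y follows -∂f/∂y.
∂f/∂x = 24(x - 2)(x - 1)(x + 4); at x=-1 this is 432, so x decreases.
∂f/∂y = -6(y - 4)(y + 2); at y=6 this is -96, so y increases.
The y-coordinate has no critical point in that direction and runs off to infinity.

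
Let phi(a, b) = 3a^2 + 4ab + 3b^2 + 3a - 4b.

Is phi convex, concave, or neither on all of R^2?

phi is quadratic, so its Hessian is the constant matrix H = [[6, 4], [4, 6]].
det(H) = 20, tr(H) = 12.
det(H) > 0 and tr(H) > 0, so H is positive definite everywhere: convex.

convex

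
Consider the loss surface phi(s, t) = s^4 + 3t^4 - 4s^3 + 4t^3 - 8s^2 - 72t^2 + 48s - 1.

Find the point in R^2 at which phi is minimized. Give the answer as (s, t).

phi(s,t) separates as P(s) + Q(t) − 1, so its minimum is min P + min Q − 1.
P'(s) = 4(s - 3)(s - 2)(s + 2) vanishes at s ∈ {-2, 2, 3}; Q'(t) = 12t(t - 3)(t + 4) vanishes at t ∈ {-4, 0, 3}.
Local minima of P (where P''>0): P(-2)=-80, P(3)=45. Local minima of Q: Q(-4)=-640, Q(3)=-297.
So the global minimum of phi is P(-2) + Q(-4) − 1 = -80 − 640 − 1 = -721, attained at (-2, -4).

(-2, -4)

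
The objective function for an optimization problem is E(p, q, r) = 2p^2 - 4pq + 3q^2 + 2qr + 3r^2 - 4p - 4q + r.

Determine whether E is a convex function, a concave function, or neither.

convex

E is quadratic, so its Hessian is the constant matrix H = [[4, -4, 0], [-4, 6, 2], [0, 2, 6]].
Leading principal minors: 4, 8, 32.
All positive ⇒ H ≻ 0 ⇒ convex.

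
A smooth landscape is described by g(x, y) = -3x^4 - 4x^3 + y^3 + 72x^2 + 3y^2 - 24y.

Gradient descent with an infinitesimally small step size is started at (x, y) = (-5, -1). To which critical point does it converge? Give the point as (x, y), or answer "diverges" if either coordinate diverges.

g is separable, so gradient descent decouples: x follows -∂g/∂x, y follows -∂g/∂y.
∂g/∂x = -12x(x - 3)(x + 4); at x=-5 this is 480, so x decreases.
∂g/∂y = 3(y - 2)(y + 4); at y=-1 this is -27, so y increases.
The x-coordinate has no critical point in that direction and runs off to infinity.

diverges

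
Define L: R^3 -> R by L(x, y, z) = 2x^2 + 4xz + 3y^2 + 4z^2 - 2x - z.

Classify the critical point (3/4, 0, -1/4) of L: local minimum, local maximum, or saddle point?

The Hessian is constant: H = [[4, 0, 4], [0, 6, 0], [4, 0, 8]].
Leading principal minors: Δ₁ = 4, Δ₂ = 24, Δ₃ = 96.
All leading minors are positive, so H is positive definite: a local minimum.

local minimum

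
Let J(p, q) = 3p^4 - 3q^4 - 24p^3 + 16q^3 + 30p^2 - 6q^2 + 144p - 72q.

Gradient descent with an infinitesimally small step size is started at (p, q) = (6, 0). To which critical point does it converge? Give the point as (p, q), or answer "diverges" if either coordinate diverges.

J is separable, so gradient descent decouples: p follows -∂J/∂p, q follows -∂J/∂q.
∂J/∂p = 12(p - 4)(p - 3)(p + 1); at p=6 this is 504, so p decreases.
∂J/∂q = -12(q - 3)(q - 2)(q + 1); at q=0 this is -72, so q increases.
p converges to its nearest critical value 4 (a local min of the p-part); q converges to 2. The iterate converges to (4, 2).

(4, 2)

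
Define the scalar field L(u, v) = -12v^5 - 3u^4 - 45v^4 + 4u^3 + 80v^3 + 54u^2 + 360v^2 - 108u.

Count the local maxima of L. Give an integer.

4

L separates as a function of u plus a function of v, so ∇L=0 decouples.
∂L/∂u = -12(u - 3)(u - 1)(u + 3) = 0 at u ∈ {-3, 1, 3}; ∂L/∂v = -60v(v - 2)(v + 2)(v + 3) = 0 at v ∈ {-3, -2, 0, 2}.
The Hessian is diagonal: diag(L_uu, L_vv). Second derivatives: L_uu(-3)=-288, L_uu(1)=96, L_uu(3)=-144; L_vv(-3)=900, L_vv(-2)=-480, L_vv(0)=720, L_vv(2)=-2400.
Local maxima occur where both diagonal entries negative: (-3, -2), (-3, 2), (3, -2), (3, 2). Count: 4.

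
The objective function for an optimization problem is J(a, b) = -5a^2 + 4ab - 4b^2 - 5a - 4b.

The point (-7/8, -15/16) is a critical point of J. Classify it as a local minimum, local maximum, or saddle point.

local maximum

The Hessian of J is constant: H = [[-10, 4], [4, -8]].
det(H) = (-10)·(-8) − 4² = 64.
det(H) > 0 and tr(H) = -18 < 0, so H is negative definite and the point is a local maximum.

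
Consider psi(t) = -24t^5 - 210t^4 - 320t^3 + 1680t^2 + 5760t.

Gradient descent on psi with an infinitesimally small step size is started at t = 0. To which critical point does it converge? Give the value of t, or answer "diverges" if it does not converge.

-2

psi'(t) = -120(t - 2)(t + 2)(t + 3)(t + 4), so psi'(0) = 5760.
Gradient descent moves in the -psi' direction, i.e. t is decreasing.
The nearest critical point in that direction is t = -2, where psi'' = 960 > 0 (a local minimum). The iterate converges there.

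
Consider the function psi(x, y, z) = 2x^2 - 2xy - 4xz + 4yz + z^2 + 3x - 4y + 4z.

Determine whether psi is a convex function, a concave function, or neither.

psi is quadratic, so its Hessian is the constant matrix H = [[4, -2, -4], [-2, 0, 4], [-4, 4, 2]].
Leading principal minors: 4, -4, -8.
Neither pattern holds ⇒ H is indefinite ⇒ neither convex nor concave.

neither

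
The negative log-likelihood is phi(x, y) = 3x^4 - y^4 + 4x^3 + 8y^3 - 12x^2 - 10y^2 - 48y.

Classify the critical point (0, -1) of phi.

The mixed partial ∂²phi/∂x∂y is 0, so the Hessian at any point is diag(phi_xx, phi_yy) = diag(12(3x^2 + 2x - 2), 4(-3y^2 + 12y - 5)).
At (0, -1): H = diag(-24, -80).
Both eigenvalues are negative, so H is negative definite: a local maximum.

local maximum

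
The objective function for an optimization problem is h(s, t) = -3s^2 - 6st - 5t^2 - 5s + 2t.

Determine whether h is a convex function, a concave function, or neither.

h is quadratic, so its Hessian is the constant matrix H = [[-6, -6], [-6, -10]].
det(H) = 24, tr(H) = -16.
det(H) > 0 and tr(H) < 0, so H is negative definite everywhere: concave.

concave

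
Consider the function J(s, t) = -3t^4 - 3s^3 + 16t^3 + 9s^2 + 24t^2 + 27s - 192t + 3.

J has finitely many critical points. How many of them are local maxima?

J separates as a function of s plus a function of t, so ∇J=0 decouples.
∂J/∂s = -9(s - 3)(s + 1) = 0 at s ∈ {-1, 3}; ∂J/∂t = -12(t - 4)(t - 2)(t + 2) = 0 at t ∈ {-2, 2, 4}.
The Hessian is diagonal: diag(J_ss, J_tt). Second derivatives: J_ss(-1)=36, J_ss(3)=-36; J_tt(-2)=-288, J_tt(2)=96, J_tt(4)=-144.
Local maxima occur where both diagonal entries negative: (3, -2), (3, 4). Count: 2.

2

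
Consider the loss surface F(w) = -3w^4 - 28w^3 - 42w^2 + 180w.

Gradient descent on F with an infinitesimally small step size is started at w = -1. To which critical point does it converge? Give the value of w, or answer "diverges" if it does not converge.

F'(w) = -12(w - 1)(w + 3)(w + 5), so F'(-1) = 192.
Gradient descent moves in the -F' direction, i.e. w is decreasing.
The nearest critical point in that direction is w = -3, where F'' = 96 > 0 (a local minimum). The iterate converges there.

-3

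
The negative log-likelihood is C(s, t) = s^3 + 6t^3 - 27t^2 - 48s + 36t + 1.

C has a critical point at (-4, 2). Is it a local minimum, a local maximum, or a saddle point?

The mixed partial ∂²C/∂s∂t is 0, so the Hessian at any point is diag(C_ss, C_tt) = diag(6s, 18(2t - 3)).
At (-4, 2): H = diag(-24, 18).
The eigenvalues have opposite signs, so H is indefinite: a saddle point.

saddle point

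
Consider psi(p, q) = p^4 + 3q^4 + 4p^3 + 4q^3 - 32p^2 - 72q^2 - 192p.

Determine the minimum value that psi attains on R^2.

-1408

psi(p,q) separates as A(p) + B(q), so its minimum is min A + min B.
A'(p) = 4(p - 4)(p + 3)(p + 4) vanishes at p ∈ {-4, -3, 4}; B'(q) = 12q(q - 3)(q + 4) vanishes at q ∈ {-4, 0, 3}.
Local minima of A (where A''>0): A(-4)=256, A(4)=-768. Local minima of B: B(-4)=-640, B(3)=-297.
So the global minimum of psi is A(4) + B(-4) = -768 − 640 = -1408, attained at (4, -4).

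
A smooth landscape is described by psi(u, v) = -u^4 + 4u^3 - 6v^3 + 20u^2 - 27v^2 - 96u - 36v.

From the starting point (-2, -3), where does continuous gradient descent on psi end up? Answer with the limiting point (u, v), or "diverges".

(2, -2)

psi is separable, so gradient descent decouples: u follows -∂psi/∂u, v follows -∂psi/∂v.
∂psi/∂u = -4(u - 4)(u - 2)(u + 3); at u=-2 this is -96, so u increases.
∂psi/∂v = -18(v + 1)(v + 2); at v=-3 this is -36, so v increases.
u converges to its nearest critical value 2 (a local min of the u-part); v converges to -2. The iterate converges to (2, -2).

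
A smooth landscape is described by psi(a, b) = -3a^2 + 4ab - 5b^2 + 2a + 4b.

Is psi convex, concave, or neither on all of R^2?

psi is quadratic, so its Hessian is the constant matrix H = [[-6, 4], [4, -10]].
det(H) = 44, tr(H) = -16.
det(H) > 0 and tr(H) < 0, so H is negative definite everywhere: concave.

concave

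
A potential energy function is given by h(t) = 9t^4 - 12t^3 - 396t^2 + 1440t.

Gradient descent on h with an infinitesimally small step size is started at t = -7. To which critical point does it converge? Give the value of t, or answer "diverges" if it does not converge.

-5

h'(t) = 36(t - 4)(t - 2)(t + 5), so h'(-7) = -7128.
Gradient descent moves in the -h' direction, i.e. t is increasing.
The nearest critical point in that direction is t = -5, where h'' = 2268 > 0 (a local minimum). The iterate converges there.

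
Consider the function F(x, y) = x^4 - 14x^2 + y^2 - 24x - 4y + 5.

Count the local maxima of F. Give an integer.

F separates as a function of x plus a function of y, so ∇F=0 decouples.
∂F/∂x = 4(x - 3)(x + 1)(x + 2) = 0 at x ∈ {-2, -1, 3}; ∂F/∂y = 2(y - 2) = 0 at y ∈ {2}.
The Hessian is diagonal: diag(F_xx, F_yy). Second derivatives: F_xx(-2)=20, F_xx(-1)=-16, F_xx(3)=80; F_yy(2)=2.
Local maxima occur where both diagonal entries negative: none. Count: 0.

0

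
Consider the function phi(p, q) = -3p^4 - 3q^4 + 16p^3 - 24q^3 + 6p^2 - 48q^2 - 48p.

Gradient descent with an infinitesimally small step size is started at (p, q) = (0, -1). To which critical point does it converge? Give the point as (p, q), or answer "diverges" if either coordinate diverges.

phi is separable, so gradient descent decouples: p follows -∂phi/∂p, q follows -∂phi/∂q.
∂phi/∂p = -12(p - 4)(p - 1)(p + 1); at p=0 this is -48, so p increases.
∂phi/∂q = -12q(q + 2)(q + 4); at q=-1 this is 36, so q decreases.
p converges to its nearest critical value 1 (a local min of the p-part); q converges to -2. The iterate converges to (1, -2).

(1, -2)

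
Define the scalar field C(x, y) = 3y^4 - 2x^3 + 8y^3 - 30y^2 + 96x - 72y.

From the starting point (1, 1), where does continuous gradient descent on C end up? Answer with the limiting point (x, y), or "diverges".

(-4, 2)

C is separable, so gradient descent decouples: x follows -∂C/∂x, y follows -∂C/∂y.
∂C/∂x = -6(x - 4)(x + 4); at x=1 this is 90, so x decreases.
∂C/∂y = 12(y - 2)(y + 1)(y + 3); at y=1 this is -96, so y increases.
x converges to its nearest critical value -4 (a local min of the x-part); y converges to 2. The iterate converges to (-4, 2).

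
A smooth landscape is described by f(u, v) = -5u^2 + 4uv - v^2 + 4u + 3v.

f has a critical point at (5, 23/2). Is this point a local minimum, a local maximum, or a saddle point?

The Hessian of f is constant: H = [[-10, 4], [4, -2]].
det(H) = (-10)·(-2) − 4² = 4.
det(H) > 0 and tr(H) = -12 < 0, so H is negative definite and the point is a local maximum.

local maximum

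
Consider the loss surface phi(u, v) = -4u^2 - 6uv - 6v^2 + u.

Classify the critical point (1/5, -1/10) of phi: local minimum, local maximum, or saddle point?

local maximum

The Hessian of phi is constant: H = [[-8, -6], [-6, -12]].
det(H) = (-8)·(-12) − (-6)² = 60.
det(H) > 0 and tr(H) = -20 < 0, so H is negative definite and the point is a local maximum.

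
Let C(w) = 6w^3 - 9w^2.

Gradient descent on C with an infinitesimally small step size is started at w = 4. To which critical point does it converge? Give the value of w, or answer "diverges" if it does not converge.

1

C'(w) = 18w(w - 1), so C'(4) = 216.
Gradient descent moves in the -C' direction, i.e. w is decreasing.
The nearest critical point in that direction is w = 1, where C'' = 18 > 0 (a local minimum). The iterate converges there.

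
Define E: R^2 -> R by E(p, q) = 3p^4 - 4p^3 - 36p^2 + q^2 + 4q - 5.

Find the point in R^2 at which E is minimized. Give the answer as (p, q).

(3, -2)

E(p,q) separates as A(p) + B(q) − 5, so its minimum is min A + min B − 5.
A'(p) = 12p(p - 3)(p + 2) vanishes at p ∈ {-2, 0, 3}; B'(q) = 2q + 4 vanishes at q ∈ {-2}.
Local minima of A (where A''>0): A(-2)=-64, A(3)=-189. Local minima of B: B(-2)=-4.
So the global minimum of E is A(3) + B(-2) − 5 = -189 − 4 − 5 = -198, attained at (3, -2).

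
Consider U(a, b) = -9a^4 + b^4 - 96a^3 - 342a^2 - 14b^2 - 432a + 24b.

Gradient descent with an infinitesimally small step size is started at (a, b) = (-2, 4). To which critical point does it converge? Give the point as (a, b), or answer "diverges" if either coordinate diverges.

U is separable, so gradient descent decouples: a follows -∂U/∂a, b follows -∂U/∂b.
∂U/∂a = -36(a + 1)(a + 3)(a + 4); at a=-2 this is 72, so a decreases.
∂U/∂b = 4(b - 2)(b - 1)(b + 3); at b=4 this is 168, so b decreases.
a converges to its nearest critical value -3 (a local min of the a-part); b converges to 2. The iterate converges to (-3, 2).

(-3, 2)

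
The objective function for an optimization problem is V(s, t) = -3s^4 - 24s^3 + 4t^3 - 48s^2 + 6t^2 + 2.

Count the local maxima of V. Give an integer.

V separates as a function of s plus a function of t, so ∇V=0 decouples.
∂V/∂s = -12s(s + 2)(s + 4) = 0 at s ∈ {-4, -2, 0}; ∂V/∂t = 12t(t + 1) = 0 at t ∈ {-1, 0}.
The Hessian is diagonal: diag(V_ss, V_tt). Second derivatives: V_ss(-4)=-96, V_ss(-2)=48, V_ss(0)=-96; V_tt(-1)=-12, V_tt(0)=12.
Local maxima occur where both diagonal entries negative: (-4, -1), (0, -1). Count: 2.

2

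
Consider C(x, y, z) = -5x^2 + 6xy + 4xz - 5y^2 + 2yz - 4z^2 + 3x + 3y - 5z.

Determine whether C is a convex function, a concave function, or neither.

C is quadratic, so its Hessian is the constant matrix H = [[-10, 6, 4], [6, -10, 2], [4, 2, -8]].
Leading principal minors: -10, 64, -216.
Signs alternate −, +, − ⇒ H ≺ 0 ⇒ concave.

concave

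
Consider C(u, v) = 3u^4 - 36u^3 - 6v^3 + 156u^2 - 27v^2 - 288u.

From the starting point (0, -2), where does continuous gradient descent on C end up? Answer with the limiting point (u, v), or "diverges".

(2, -3)

C is separable, so gradient descent decouples: u follows -∂C/∂u, v follows -∂C/∂v.
∂C/∂u = 12(u - 4)(u - 3)(u - 2); at u=0 this is -288, so u increases.
∂C/∂v = -18v(v + 3); at v=-2 this is 36, so v decreases.
u converges to its nearest critical value 2 (a local min of the u-part); v converges to -3. The iterate converges to (2, -3).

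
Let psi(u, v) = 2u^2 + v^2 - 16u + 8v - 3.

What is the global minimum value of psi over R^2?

psi(u,v) separates as P(u) + Q(v) − 3, so its minimum is min P + min Q − 3.
P'(u) = 4u - 16 vanishes at u ∈ {4}; Q'(v) = 2v + 8 vanishes at v ∈ {-4}.
Local minima of P (where P''>0): P(4)=-32. Local minima of Q: Q(-4)=-16.
So the global minimum of psi is P(4) + Q(-4) − 3 = -32 − 16 − 3 = -51, attained at (4, -4).

-51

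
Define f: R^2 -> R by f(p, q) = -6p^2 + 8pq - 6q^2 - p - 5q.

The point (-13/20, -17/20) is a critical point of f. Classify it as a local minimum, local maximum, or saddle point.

local maximum

The Hessian of f is constant: H = [[-12, 8], [8, -12]].
det(H) = (-12)·(-12) − 8² = 80.
det(H) > 0 and tr(H) = -24 < 0, so H is negative definite and the point is a local maximum.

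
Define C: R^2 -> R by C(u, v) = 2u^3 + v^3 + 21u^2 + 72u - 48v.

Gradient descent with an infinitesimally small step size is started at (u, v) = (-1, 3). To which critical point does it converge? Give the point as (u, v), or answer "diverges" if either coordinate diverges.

C is separable, so gradient descent decouples: u follows -∂C/∂u, v follows -∂C/∂v.
∂C/∂u = 6(u + 3)(u + 4); at u=-1 this is 36, so u decreases.
∂C/∂v = 3(v - 4)(v + 4); at v=3 this is -21, so v increases.
u converges to its nearest critical value -3 (a local min of the u-part); v converges to 4. The iterate converges to (-3, 4).

(-3, 4)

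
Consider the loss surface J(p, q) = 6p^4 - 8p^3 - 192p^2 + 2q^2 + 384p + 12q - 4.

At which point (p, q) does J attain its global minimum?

J(p,q) separates as A(p) + B(q) − 4, so its minimum is min A + min B − 4.
A'(p) = 24(p - 4)(p - 1)(p + 4) vanishes at p ∈ {-4, 1, 4}; B'(q) = 4q + 12 vanishes at q ∈ {-3}.
Local minima of A (where A''>0): A(-4)=-2560, A(4)=-512. Local minima of B: B(-3)=-18.
So the global minimum of J is A(-4) + B(-3) − 4 = -2560 − 18 − 4 = -2582, attained at (-4, -3).

(-4, -3)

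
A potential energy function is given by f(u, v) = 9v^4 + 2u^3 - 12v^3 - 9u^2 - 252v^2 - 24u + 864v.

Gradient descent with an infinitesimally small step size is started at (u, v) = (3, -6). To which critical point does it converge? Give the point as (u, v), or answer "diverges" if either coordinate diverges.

f is separable, so gradient descent decouples: u follows -∂f/∂u, v follows -∂f/∂v.
∂f/∂u = 6(u - 4)(u + 1); at u=3 this is -24, so u increases.
∂f/∂v = 36(v - 3)(v - 2)(v + 4); at v=-6 this is -5184, so v increases.
u converges to its nearest critical value 4 (a local min of the u-part); v converges to -4. The iterate converges to (4, -4).

(4, -4)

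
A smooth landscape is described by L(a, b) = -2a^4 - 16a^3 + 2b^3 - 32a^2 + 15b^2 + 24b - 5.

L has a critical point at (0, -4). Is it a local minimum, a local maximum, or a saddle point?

The mixed partial ∂²L/∂a∂b is 0, so the Hessian at any point is diag(L_aa, L_bb) = diag(-8(3a^2 + 12a + 8), 6(2b + 5)).
At (0, -4): H = diag(-64, -18).
Both eigenvalues are negative, so H is negative definite: a local maximum.

local maximum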